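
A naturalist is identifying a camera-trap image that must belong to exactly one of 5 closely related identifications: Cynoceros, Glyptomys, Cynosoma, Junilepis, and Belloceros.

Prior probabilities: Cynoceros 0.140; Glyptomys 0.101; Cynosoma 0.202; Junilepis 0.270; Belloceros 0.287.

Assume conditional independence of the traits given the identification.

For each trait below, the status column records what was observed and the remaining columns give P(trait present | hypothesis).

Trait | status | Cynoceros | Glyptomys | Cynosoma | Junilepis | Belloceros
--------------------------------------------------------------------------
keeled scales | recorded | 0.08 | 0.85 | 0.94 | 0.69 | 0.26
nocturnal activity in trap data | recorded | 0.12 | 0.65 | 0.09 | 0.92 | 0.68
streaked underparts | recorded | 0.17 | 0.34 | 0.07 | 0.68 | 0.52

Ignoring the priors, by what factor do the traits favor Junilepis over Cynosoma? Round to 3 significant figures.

Joint likelihood of the trait pattern under each hypothesis:
  Junilepis: 0.69 × 0.92 × 0.68 = 0.43166
  Cynosoma: 0.94 × 0.09 × 0.07 = 0.005922
Bayes factor = 0.43166 / 0.005922 ≈ 72.9

72.9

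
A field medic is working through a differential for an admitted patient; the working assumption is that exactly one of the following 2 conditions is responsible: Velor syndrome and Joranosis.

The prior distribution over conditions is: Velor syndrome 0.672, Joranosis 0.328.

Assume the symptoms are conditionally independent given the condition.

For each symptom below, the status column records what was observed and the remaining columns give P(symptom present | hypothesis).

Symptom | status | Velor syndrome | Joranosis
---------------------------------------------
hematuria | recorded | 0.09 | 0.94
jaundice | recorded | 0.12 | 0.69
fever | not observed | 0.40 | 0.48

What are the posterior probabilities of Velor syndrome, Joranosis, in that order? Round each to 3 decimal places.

0.038, 0.962

For each hypothesis, the unnormalized posterior weight is prior × product of the symptom likelihoods (using 1 − P(present | H) for each absent symptom):
  Velor syndrome: 0.672 × 0.09 × 0.12 × (1 − 0.40) = 0.0043546
  Joranosis: 0.328 × 0.94 × 0.69 × (1 − 0.48) = 0.11063
Normalizing constant Z = 0.0043546 + 0.11063 = 0.11498.
P(Velor syndrome | evidence) = 0.0043546 / 0.11498 ≈ 0.038
P(Joranosis | evidence) = 0.11063 / 0.11498 ≈ 0.962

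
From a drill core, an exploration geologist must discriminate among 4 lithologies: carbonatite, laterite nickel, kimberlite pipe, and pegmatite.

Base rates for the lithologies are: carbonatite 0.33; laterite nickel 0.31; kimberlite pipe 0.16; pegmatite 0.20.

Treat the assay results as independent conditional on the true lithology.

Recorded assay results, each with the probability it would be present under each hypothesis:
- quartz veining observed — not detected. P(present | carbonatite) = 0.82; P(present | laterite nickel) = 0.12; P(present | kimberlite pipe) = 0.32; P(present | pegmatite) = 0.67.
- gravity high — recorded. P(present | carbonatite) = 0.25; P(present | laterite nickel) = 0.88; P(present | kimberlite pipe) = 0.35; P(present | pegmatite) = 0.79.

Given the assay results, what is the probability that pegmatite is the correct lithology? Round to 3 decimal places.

0.151

Multiply each prior by the joint likelihood of the assay result pattern (using 1 − P(present | H) for each absent assay result):
  carbonatite: 0.33 × (1 − 0.82) × 0.25 = 0.01485
  laterite nickel: 0.31 × (1 − 0.12) × 0.88 = 0.24006
  kimberlite pipe: 0.16 × (1 − 0.32) × 0.35 = 0.03808
  pegmatite: 0.20 × (1 − 0.67) × 0.79 = 0.05214
Normalizing constant Z = 0.01485 + 0.24006 + 0.03808 + 0.05214 = 0.34513.
P(pegmatite | evidence) = 0.05214 / 0.34513 ≈ 0.151.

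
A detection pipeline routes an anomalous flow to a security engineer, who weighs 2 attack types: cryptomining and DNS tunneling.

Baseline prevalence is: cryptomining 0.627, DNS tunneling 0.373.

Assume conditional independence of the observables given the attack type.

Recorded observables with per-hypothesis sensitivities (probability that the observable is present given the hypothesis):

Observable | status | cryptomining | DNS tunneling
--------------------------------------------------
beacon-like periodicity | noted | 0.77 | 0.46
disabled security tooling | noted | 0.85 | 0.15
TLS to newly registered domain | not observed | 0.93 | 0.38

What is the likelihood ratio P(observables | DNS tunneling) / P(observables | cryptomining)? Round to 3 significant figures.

0.934

Take the product of per-observable likelihoods under each hypothesis (using 1 − P(present | H) for each absent observable), then divide.
  DNS tunneling: 0.46 × 0.15 × (1 − 0.38) = 0.04278
  cryptomining: 0.77 × 0.85 × (1 − 0.93) = 0.045815
Bayes factor = 0.04278 / 0.045815 ≈ 0.934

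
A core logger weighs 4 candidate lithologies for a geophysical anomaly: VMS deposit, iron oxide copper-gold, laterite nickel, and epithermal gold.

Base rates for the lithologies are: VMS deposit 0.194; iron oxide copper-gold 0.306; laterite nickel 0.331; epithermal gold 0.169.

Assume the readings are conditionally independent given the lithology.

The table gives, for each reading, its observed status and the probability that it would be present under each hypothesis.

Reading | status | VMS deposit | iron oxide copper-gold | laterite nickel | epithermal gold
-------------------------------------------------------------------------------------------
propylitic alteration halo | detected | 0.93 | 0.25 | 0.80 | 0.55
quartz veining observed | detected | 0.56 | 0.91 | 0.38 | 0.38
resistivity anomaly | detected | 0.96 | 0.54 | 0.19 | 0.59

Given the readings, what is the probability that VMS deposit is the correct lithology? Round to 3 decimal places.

0.556

By Bayes' rule with conditional independence, the unnormalized weight for each hypothesis is prior × ∏ likelihoods:
  VMS deposit: 0.194 × 0.93 × 0.56 × 0.96 = 0.096994
  iron oxide copper-gold: 0.306 × 0.25 × 0.91 × 0.54 = 0.037592
  laterite nickel: 0.331 × 0.80 × 0.38 × 0.19 = 0.019119
  epithermal gold: 0.169 × 0.55 × 0.38 × 0.59 = 0.020839
Marginal likelihood of the evidence = 0.17454.
P(VMS deposit | evidence) = 0.096994 / 0.17454 ≈ 0.556.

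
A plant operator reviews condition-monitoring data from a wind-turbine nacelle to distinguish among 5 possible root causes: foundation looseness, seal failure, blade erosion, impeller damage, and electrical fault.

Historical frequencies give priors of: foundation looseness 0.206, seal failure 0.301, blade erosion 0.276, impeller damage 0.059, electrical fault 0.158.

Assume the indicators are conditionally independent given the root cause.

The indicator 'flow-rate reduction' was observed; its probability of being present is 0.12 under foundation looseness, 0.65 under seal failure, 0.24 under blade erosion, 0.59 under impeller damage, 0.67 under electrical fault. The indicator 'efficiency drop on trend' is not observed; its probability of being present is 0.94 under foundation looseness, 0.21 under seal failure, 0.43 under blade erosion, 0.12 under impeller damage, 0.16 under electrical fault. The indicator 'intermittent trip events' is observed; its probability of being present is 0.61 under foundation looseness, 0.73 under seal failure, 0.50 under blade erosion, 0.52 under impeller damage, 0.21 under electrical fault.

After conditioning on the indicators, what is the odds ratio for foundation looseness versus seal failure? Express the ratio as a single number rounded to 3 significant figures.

0.00802

Posterior odds equal prior odds times the likelihood ratio; only the two competing hypotheses matter (using 1 − P(present | H) for each absent indicator).
  foundation looseness: 0.206 × 0.12 × (1 − 0.94) × 0.61 = 0.00090475
  seal failure: 0.301 × 0.65 × (1 − 0.21) × 0.73 = 0.11283
Odds(foundation looseness : seal failure) = 0.00090475 / 0.11283 ≈ 0.00802.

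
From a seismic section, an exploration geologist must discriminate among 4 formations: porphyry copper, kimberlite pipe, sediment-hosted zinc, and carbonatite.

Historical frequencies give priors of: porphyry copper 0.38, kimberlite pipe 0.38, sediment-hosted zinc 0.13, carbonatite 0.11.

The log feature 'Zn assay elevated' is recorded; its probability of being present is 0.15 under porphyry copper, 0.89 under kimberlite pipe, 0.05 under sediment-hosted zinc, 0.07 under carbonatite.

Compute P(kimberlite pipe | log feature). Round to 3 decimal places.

0.826

Multiply each prior by the likelihood of the log feature:
  porphyry copper: 0.38 × 0.15 = 0.057
  kimberlite pipe: 0.38 × 0.89 = 0.3382
  sediment-hosted zinc: 0.13 × 0.05 = 0.0065
  carbonatite: 0.11 × 0.07 = 0.0077
The unnormalized weights sum to 0.4094.
P(kimberlite pipe | evidence) = 0.3382 / 0.4094 ≈ 0.826.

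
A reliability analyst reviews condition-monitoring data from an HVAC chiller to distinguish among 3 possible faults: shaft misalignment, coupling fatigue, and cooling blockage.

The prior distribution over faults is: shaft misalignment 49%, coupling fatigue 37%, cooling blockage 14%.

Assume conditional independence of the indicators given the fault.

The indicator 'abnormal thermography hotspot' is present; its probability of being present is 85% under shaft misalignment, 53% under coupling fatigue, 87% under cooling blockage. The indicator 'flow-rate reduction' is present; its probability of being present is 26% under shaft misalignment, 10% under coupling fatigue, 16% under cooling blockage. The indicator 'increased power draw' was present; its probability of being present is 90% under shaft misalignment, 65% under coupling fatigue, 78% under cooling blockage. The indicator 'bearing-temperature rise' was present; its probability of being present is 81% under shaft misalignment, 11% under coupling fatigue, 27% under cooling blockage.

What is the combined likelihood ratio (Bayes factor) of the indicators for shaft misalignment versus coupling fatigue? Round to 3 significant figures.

42.5

Joint likelihood of the indicator pattern under each hypothesis:
  shaft misalignment: 0.85 × 0.26 × 0.90 × 0.81 = 0.16111
  coupling fatigue: 0.53 × 0.10 × 0.65 × 0.11 = 0.0037895
Bayes factor = 0.16111 / 0.0037895 ≈ 42.5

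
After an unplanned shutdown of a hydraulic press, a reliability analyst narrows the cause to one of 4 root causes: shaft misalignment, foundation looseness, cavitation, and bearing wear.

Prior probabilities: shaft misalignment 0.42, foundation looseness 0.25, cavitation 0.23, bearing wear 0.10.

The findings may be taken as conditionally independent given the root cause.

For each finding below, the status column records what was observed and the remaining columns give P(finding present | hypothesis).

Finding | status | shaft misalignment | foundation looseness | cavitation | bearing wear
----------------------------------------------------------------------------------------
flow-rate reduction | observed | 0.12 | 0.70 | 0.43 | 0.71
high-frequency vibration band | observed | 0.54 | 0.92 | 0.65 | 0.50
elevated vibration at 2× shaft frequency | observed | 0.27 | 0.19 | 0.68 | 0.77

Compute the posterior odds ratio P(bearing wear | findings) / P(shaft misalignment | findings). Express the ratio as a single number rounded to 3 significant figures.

Posterior odds equal prior odds times the likelihood ratio; only the two competing hypotheses matter.
  bearing wear: 0.10 × 0.71 × 0.50 × 0.77 = 0.027335
  shaft misalignment: 0.42 × 0.12 × 0.54 × 0.27 = 0.0073483
Posterior odds = 0.027335 / 0.0073483 ≈ 3.72.

3.72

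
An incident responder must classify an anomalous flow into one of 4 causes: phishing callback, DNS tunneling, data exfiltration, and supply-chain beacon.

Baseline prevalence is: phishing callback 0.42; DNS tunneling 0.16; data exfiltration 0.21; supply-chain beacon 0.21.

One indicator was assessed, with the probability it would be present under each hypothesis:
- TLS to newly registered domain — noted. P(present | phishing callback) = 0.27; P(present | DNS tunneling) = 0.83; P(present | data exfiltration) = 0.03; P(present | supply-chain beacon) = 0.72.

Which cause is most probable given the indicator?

Multiply each prior by the likelihood of the indicator:
  phishing callback: 0.42 × 0.27 = 0.1134
  DNS tunneling: 0.16 × 0.83 = 0.1328
  data exfiltration: 0.21 × 0.03 = 0.0063
  supply-chain beacon: 0.21 × 0.72 = 0.1512
Normalizing constant Z = 0.1134 + 0.1328 + 0.0063 + 0.1512 = 0.4037.
P(phishing callback | evidence) ≈ 0.1134 / 0.4037 ≈ 0.281
P(DNS tunneling | evidence) ≈ 0.1328 / 0.4037 ≈ 0.329
P(data exfiltration | evidence) ≈ 0.0063 / 0.4037 ≈ 0.016
P(supply-chain beacon | evidence) ≈ 0.1512 / 0.4037 ≈ 0.375
The largest is 0.375, so supply-chain beacon is most probable.

supply-chain beacon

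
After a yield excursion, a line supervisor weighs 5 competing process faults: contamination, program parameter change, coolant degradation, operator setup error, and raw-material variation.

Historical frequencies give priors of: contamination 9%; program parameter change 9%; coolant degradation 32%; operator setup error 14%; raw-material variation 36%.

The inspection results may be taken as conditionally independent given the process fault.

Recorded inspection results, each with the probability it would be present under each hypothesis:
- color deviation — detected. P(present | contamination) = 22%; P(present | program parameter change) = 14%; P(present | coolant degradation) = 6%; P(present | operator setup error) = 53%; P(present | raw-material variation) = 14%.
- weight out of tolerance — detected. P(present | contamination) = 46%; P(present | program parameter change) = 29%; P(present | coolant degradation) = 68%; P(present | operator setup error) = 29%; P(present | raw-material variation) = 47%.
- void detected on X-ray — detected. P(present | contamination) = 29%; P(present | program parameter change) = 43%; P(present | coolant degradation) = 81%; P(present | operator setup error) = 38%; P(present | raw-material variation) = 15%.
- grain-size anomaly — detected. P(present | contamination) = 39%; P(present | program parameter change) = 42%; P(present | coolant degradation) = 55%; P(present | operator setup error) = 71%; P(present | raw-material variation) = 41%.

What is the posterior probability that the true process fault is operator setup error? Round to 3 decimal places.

0.393

By Bayes' rule with conditional independence, the unnormalized weight for each hypothesis is prior × ∏ likelihoods:
  contamination: 0.09 × 0.22 × 0.46 × 0.29 × 0.39 = 0.0010301
  program parameter change: 0.09 × 0.14 × 0.29 × 0.43 × 0.42 = 0.00065991
  coolant degradation: 0.32 × 0.06 × 0.68 × 0.81 × 0.55 = 0.0058164
  operator setup error: 0.14 × 0.53 × 0.29 × 0.38 × 0.71 = 0.0058056
  raw-material variation: 0.36 × 0.14 × 0.47 × 0.15 × 0.41 = 0.0014568
Normalizing constant Z = 0.0010301 + 0.00065991 + 0.0058164 + 0.0058056 + 0.0014568 = 0.014769.
P(operator setup error | evidence) = 0.0058056 / 0.014769 ≈ 0.393.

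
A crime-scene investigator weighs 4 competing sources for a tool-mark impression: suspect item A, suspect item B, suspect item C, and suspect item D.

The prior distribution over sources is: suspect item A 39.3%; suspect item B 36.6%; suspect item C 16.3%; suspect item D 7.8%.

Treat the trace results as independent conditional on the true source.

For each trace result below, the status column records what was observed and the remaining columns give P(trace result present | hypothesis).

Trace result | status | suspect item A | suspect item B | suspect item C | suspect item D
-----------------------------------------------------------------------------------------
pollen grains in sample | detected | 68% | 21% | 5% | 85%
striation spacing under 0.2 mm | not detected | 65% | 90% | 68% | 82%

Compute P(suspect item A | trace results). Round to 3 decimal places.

0.808

For each hypothesis, the unnormalized posterior weight is prior × product of the trace result likelihoods (using 1 − P(present | H) for each absent trace result):
  suspect item A: 0.393 × 0.68 × (1 − 0.65) = 0.093534
  suspect item B: 0.366 × 0.21 × (1 − 0.90) = 0.007686
  suspect item C: 0.163 × 0.05 × (1 − 0.68) = 0.002608
  suspect item D: 0.078 × 0.85 × (1 − 0.82) = 0.011934
The unnormalized weights sum to 0.11576.
P(suspect item A | evidence) = 0.093534 / 0.11576 ≈ 0.808.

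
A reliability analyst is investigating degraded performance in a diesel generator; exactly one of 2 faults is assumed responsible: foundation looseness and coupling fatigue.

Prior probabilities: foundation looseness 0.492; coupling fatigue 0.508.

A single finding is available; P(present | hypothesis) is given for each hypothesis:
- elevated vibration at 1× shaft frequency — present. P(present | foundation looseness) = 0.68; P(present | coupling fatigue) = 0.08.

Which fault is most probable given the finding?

For each hypothesis, the unnormalized posterior weight is prior × likelihood:
  foundation looseness: 0.492 × 0.68 = 0.33456
  coupling fatigue: 0.508 × 0.08 = 0.04064
Normalizing constant Z = 0.33456 + 0.04064 = 0.3752.
P(foundation looseness | evidence) ≈ 0.33456 / 0.3752 ≈ 0.892
P(coupling fatigue | evidence) ≈ 0.04064 / 0.3752 ≈ 0.108
The largest is 0.892, so foundation looseness is most probable.

foundation looseness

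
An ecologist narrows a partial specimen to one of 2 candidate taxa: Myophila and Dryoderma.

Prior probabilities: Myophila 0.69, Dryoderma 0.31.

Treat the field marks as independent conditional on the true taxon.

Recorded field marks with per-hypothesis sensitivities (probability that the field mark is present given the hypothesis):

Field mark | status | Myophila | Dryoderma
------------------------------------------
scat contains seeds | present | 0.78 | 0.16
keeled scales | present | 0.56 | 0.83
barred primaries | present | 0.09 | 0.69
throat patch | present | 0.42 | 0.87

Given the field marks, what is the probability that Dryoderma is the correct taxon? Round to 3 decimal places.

0.684

Multiply each prior by the joint likelihood of the field mark pattern:
  Myophila: 0.69 × 0.78 × 0.56 × 0.09 × 0.42 = 0.011393
  Dryoderma: 0.31 × 0.16 × 0.83 × 0.69 × 0.87 = 0.024713
The unnormalized weights sum to 0.036106.
P(Dryoderma | evidence) = 0.024713 / 0.036106 ≈ 0.684.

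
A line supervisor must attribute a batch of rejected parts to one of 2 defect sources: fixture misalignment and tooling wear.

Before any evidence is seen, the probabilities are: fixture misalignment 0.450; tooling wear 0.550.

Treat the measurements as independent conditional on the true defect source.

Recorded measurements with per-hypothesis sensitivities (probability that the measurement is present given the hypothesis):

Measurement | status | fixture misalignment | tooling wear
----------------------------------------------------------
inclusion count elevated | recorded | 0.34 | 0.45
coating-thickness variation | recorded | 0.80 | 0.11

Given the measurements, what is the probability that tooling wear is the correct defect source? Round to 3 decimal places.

Multiply each prior by the joint likelihood of the measurement pattern:
  fixture misalignment: 0.450 × 0.34 × 0.80 = 0.1224
  tooling wear: 0.550 × 0.45 × 0.11 = 0.027225
Normalizing constant Z = 0.1224 + 0.027225 = 0.14963.
P(tooling wear | evidence) = 0.027225 / 0.14963 ≈ 0.182.

0.182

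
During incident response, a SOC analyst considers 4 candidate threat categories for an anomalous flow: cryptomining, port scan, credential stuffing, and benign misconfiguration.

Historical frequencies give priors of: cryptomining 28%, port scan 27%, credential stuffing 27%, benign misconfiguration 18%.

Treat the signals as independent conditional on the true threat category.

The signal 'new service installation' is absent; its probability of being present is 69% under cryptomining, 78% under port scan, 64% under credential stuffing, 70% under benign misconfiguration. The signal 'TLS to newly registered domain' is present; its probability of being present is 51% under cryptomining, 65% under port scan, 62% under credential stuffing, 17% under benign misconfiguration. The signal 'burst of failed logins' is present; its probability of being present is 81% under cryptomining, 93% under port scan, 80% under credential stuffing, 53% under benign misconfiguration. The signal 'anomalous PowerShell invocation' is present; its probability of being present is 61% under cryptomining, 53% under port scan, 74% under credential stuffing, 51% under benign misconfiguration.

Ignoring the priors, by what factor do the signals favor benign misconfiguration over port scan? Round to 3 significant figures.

Take the product of per-signal likelihoods under each hypothesis (using 1 − P(present | H) for each absent signal), then divide.
  benign misconfiguration: (1 − 0.70) × 0.17 × 0.53 × 0.51 = 0.013785
  port scan: (1 − 0.78) × 0.65 × 0.93 × 0.53 = 0.070485
Bayes factor = 0.013785 / 0.070485 ≈ 0.196

0.196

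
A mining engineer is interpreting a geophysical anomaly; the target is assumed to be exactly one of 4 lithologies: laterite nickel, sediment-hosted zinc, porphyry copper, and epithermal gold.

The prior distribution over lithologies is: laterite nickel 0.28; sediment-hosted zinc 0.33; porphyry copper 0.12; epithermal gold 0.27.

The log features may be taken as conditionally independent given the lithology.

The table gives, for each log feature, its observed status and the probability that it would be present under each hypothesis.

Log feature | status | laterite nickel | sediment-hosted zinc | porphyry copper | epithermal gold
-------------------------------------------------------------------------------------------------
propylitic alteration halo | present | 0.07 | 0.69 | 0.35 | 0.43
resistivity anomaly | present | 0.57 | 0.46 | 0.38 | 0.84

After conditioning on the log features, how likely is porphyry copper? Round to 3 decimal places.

0.070

By Bayes' rule with conditional independence, the unnormalized weight for each hypothesis is prior × ∏ likelihoods:
  laterite nickel: 0.28 × 0.07 × 0.57 = 0.011172
  sediment-hosted zinc: 0.33 × 0.69 × 0.46 = 0.10474
  porphyry copper: 0.12 × 0.35 × 0.38 = 0.01596
  epithermal gold: 0.27 × 0.43 × 0.84 = 0.097524
Marginal likelihood of the evidence = 0.2294.
P(porphyry copper | evidence) = 0.01596 / 0.2294 ≈ 0.070.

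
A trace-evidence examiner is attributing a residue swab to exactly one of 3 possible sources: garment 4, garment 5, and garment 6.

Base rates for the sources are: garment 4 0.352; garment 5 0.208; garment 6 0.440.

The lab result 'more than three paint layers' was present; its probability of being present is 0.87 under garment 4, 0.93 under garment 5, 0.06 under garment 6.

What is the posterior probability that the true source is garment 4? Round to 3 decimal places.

0.582

By Bayes' rule, the unnormalized weight for each hypothesis is prior × likelihood:
  garment 4: 0.352 × 0.87 = 0.30624
  garment 5: 0.208 × 0.93 = 0.19344
  garment 6: 0.440 × 0.06 = 0.0264
Normalizing constant Z = 0.30624 + 0.19344 + 0.0264 = 0.52608.
P(garment 4 | evidence) = 0.30624 / 0.52608 ≈ 0.582.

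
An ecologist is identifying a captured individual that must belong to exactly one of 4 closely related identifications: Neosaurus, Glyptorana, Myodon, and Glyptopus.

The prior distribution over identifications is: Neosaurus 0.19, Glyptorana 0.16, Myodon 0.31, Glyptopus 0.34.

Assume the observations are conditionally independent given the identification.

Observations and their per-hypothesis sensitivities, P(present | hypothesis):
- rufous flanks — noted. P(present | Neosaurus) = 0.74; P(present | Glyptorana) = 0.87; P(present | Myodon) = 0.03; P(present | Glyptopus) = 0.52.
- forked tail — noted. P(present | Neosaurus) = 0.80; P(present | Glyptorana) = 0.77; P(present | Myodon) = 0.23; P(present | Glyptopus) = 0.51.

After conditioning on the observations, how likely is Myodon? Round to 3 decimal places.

0.007

For each hypothesis, the unnormalized posterior weight is prior × product of the observation likelihoods:
  Neosaurus: 0.19 × 0.74 × 0.80 = 0.11248
  Glyptorana: 0.16 × 0.87 × 0.77 = 0.10718
  Myodon: 0.31 × 0.03 × 0.23 = 0.002139
  Glyptopus: 0.34 × 0.52 × 0.51 = 0.090168
Normalizing constant Z = 0.11248 + 0.10718 + 0.002139 + 0.090168 = 0.31197.
P(Myodon | evidence) = 0.002139 / 0.31197 ≈ 0.007.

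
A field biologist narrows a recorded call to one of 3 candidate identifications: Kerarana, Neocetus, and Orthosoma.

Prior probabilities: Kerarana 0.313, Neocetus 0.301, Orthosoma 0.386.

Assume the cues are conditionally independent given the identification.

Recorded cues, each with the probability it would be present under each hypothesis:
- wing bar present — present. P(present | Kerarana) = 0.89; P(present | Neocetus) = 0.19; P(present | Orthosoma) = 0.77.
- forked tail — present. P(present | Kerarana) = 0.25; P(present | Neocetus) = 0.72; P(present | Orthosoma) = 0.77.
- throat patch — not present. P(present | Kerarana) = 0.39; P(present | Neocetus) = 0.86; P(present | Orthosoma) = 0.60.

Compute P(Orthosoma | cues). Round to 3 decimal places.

For each hypothesis, the unnormalized posterior weight is prior × product of the cue likelihoods (using 1 − P(present | H) for each absent cue):
  Kerarana: 0.313 × 0.89 × 0.25 × (1 − 0.39) = 0.042482
  Neocetus: 0.301 × 0.19 × 0.72 × (1 − 0.86) = 0.0057648
  Orthosoma: 0.386 × 0.77 × 0.77 × (1 − 0.60) = 0.091544
Marginal likelihood of the evidence = 0.13979.
P(Orthosoma | evidence) = 0.091544 / 0.13979 ≈ 0.655.

0.655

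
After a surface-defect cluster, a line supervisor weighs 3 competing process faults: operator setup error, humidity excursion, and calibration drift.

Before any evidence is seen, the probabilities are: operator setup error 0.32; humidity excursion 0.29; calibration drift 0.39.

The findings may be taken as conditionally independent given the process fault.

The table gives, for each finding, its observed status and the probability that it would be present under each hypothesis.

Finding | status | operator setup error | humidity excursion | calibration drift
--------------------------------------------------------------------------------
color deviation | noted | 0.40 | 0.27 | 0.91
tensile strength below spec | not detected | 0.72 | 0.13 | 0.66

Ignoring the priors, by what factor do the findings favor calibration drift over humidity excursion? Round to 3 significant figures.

Take the product of per-finding likelihoods under each hypothesis (using 1 − P(present | H) for each absent finding), then divide.
  calibration drift: 0.91 × (1 − 0.66) = 0.3094
  humidity excursion: 0.27 × (1 − 0.13) = 0.2349
Bayes factor = 0.3094 / 0.2349 ≈ 1.32

1.32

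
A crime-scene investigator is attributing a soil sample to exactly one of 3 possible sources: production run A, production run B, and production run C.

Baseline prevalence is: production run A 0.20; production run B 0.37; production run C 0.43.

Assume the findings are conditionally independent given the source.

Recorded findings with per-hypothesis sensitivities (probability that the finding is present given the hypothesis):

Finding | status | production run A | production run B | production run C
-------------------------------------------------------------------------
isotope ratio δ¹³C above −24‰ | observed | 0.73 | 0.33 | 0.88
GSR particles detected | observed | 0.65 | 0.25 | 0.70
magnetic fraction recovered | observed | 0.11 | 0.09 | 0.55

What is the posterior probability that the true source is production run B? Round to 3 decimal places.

0.017

For each hypothesis, the unnormalized posterior weight is prior × product of the finding likelihoods:
  production run A: 0.20 × 0.73 × 0.65 × 0.11 = 0.010439
  production run B: 0.37 × 0.33 × 0.25 × 0.09 = 0.0027472
  production run C: 0.43 × 0.88 × 0.70 × 0.55 = 0.14568
Marginal likelihood of the evidence = 0.15887.
P(production run B | evidence) = 0.0027472 / 0.15887 ≈ 0.017.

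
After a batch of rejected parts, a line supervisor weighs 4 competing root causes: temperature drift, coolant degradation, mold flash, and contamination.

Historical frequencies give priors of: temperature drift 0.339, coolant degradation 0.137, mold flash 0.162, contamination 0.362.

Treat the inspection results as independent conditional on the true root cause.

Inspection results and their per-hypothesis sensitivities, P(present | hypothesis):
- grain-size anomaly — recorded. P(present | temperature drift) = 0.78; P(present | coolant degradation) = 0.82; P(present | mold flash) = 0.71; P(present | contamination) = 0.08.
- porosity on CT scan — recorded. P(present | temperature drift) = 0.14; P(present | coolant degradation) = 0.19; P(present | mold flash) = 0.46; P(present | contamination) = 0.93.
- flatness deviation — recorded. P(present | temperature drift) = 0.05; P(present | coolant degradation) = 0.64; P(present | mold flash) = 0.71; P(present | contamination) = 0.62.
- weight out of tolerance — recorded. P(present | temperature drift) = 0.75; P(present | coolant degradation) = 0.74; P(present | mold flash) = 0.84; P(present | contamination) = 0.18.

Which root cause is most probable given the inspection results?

mold flash

For each hypothesis, the unnormalized posterior weight is prior × product of the inspection result likelihoods:
  temperature drift: 0.339 × 0.78 × 0.14 × 0.05 × 0.75 = 0.0013882
  coolant degradation: 0.137 × 0.82 × 0.19 × 0.64 × 0.74 = 0.010109
  mold flash: 0.162 × 0.71 × 0.46 × 0.71 × 0.84 = 0.031555
  contamination: 0.362 × 0.08 × 0.93 × 0.62 × 0.18 = 0.0030057
Normalizing constant Z = 0.0013882 + 0.010109 + 0.031555 + 0.0030057 = 0.046058.
P(temperature drift | evidence) ≈ 0.0013882 / 0.046058 ≈ 0.030
P(coolant degradation | evidence) ≈ 0.010109 / 0.046058 ≈ 0.219
P(mold flash | evidence) ≈ 0.031555 / 0.046058 ≈ 0.685
P(contamination | evidence) ≈ 0.0030057 / 0.046058 ≈ 0.065
The largest is 0.685, so mold flash is most probable.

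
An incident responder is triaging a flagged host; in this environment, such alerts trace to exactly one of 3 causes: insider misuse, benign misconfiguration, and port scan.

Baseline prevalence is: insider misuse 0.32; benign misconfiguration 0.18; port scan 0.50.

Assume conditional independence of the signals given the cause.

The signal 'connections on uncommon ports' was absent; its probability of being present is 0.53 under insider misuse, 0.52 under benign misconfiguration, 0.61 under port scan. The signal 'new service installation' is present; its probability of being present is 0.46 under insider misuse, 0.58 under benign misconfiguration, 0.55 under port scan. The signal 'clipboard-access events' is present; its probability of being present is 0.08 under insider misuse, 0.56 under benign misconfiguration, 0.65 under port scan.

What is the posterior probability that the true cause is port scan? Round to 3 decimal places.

0.675

By Bayes' rule with conditional independence, the unnormalized weight for each hypothesis is prior × ∏ likelihoods (using 1 − P(present | H) for each absent signal):
  insider misuse: 0.32 × (1 − 0.53) × 0.46 × 0.08 = 0.0055347
  benign misconfiguration: 0.18 × (1 − 0.52) × 0.58 × 0.56 = 0.028063
  port scan: 0.50 × (1 − 0.61) × 0.55 × 0.65 = 0.069713
Normalizing constant Z = 0.0055347 + 0.028063 + 0.069713 = 0.10331.
P(port scan | evidence) = 0.069713 / 0.10331 ≈ 0.675.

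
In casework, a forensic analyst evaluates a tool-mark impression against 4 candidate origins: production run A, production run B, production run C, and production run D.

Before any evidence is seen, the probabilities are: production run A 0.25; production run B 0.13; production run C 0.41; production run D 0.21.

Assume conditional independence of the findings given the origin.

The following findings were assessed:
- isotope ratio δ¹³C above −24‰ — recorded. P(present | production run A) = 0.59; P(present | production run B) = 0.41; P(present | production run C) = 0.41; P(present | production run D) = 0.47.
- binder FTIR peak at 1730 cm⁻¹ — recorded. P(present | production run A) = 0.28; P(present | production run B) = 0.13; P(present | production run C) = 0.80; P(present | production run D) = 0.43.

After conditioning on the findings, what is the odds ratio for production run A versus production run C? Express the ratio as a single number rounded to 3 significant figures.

Unnormalized posterior weight (prior times the finding likelihoods) for each of the two hypotheses:
  production run A: 0.25 × 0.59 × 0.28 = 0.0413
  production run C: 0.41 × 0.41 × 0.80 = 0.13448
Posterior odds = 0.0413 / 0.13448 ≈ 0.307.

0.307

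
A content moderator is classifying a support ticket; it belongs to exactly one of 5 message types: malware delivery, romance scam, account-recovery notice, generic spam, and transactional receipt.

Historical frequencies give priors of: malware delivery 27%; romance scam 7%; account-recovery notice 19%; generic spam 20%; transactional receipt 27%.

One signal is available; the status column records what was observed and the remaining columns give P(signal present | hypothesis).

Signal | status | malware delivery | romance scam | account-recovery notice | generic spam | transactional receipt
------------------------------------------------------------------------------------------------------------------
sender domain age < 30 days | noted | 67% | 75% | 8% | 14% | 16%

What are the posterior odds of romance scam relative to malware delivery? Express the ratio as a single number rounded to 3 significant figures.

0.290

The normalizing constant cancels in an odds ratio, so compute prior × likelihood for the two hypotheses only:
  romance scam: 0.07 × 0.75 = 0.0525
  malware delivery: 0.27 × 0.67 = 0.1809
Posterior odds = 0.0525 / 0.1809 ≈ 0.290.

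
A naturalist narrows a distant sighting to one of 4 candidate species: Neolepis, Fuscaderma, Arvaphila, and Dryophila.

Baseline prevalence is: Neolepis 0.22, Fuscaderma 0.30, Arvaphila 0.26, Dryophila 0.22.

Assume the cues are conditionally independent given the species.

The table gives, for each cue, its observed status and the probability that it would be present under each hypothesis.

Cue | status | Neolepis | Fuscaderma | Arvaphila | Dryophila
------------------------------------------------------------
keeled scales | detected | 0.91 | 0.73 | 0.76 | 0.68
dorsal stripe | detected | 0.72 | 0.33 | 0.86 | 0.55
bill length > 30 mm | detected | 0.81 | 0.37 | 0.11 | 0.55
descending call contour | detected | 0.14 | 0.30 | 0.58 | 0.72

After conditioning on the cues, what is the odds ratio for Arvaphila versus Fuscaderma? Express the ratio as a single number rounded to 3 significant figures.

Posterior odds equal prior odds times the likelihood ratio; only the two competing hypotheses matter.
  Arvaphila: 0.26 × 0.76 × 0.86 × 0.11 × 0.58 = 0.010842
  Fuscaderma: 0.30 × 0.73 × 0.33 × 0.37 × 0.30 = 0.008022
Posterior odds = 0.010842 / 0.008022 ≈ 1.35.

1.35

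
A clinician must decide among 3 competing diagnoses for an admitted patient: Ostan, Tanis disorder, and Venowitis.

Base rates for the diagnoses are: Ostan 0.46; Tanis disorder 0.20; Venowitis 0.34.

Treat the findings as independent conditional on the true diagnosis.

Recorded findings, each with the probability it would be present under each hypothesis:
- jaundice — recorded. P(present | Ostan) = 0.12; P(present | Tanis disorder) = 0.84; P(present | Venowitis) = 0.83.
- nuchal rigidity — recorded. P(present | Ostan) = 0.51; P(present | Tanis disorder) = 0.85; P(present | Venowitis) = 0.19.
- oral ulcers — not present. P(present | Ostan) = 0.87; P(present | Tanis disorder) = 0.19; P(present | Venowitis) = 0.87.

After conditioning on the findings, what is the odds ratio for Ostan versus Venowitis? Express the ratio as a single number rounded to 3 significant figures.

Posterior odds equal prior odds times the likelihood ratio; only the two competing hypotheses matter (using 1 − P(present | H) for each absent finding).
  Ostan: 0.46 × 0.12 × 0.51 × (1 − 0.87) = 0.0036598
  Venowitis: 0.34 × 0.83 × 0.19 × (1 − 0.87) = 0.0069703
Posterior odds = 0.0036598 / 0.0069703 ≈ 0.525.

0.525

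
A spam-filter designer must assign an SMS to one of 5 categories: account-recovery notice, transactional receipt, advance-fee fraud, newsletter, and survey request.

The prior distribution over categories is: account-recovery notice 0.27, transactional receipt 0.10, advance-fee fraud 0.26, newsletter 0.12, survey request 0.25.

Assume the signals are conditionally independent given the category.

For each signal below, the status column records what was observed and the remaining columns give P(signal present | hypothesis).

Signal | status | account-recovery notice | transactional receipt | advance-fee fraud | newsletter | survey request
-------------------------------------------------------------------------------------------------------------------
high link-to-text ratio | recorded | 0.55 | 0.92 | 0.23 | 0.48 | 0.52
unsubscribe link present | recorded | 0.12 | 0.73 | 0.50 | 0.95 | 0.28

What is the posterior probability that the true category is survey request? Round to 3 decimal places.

Multiply each prior by the joint likelihood of the signal pattern:
  account-recovery notice: 0.27 × 0.55 × 0.12 = 0.01782
  transactional receipt: 0.10 × 0.92 × 0.73 = 0.06716
  advance-fee fraud: 0.26 × 0.23 × 0.50 = 0.0299
  newsletter: 0.12 × 0.48 × 0.95 = 0.05472
  survey request: 0.25 × 0.52 × 0.28 = 0.0364
Marginal likelihood of the evidence = 0.206.
P(survey request | evidence) = 0.0364 / 0.206 ≈ 0.177.

0.177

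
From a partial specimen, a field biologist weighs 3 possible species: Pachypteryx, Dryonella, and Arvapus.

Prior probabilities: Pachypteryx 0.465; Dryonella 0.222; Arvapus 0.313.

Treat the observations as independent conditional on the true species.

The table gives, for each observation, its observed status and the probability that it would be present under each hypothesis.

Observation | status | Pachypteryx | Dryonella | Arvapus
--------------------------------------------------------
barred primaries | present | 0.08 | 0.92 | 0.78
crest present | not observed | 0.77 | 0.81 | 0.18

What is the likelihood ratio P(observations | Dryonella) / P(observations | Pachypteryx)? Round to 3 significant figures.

Take the product of per-observation likelihoods under each hypothesis (using 1 − P(present | H) for each absent observation), then divide.
  Dryonella: 0.92 × (1 − 0.81) = 0.1748
  Pachypteryx: 0.08 × (1 − 0.77) = 0.0184
Bayes factor = 0.1748 / 0.0184 ≈ 9.50

9.50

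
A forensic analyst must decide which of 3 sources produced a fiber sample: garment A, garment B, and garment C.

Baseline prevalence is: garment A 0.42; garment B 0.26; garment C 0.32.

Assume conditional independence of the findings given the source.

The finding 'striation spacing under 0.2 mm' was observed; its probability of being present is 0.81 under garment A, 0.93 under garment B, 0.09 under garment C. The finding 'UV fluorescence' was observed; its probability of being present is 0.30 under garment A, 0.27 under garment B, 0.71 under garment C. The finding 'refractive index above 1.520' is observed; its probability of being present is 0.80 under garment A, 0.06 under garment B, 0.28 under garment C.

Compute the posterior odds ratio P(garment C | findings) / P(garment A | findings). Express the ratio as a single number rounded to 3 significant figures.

The normalizing constant cancels in an odds ratio, so compute prior × likelihood for the two hypotheses only:
  garment C: 0.32 × 0.09 × 0.71 × 0.28 = 0.0057254
  garment A: 0.42 × 0.81 × 0.30 × 0.80 = 0.081648
Posterior odds = 0.0057254 / 0.081648 ≈ 0.0701.

0.0701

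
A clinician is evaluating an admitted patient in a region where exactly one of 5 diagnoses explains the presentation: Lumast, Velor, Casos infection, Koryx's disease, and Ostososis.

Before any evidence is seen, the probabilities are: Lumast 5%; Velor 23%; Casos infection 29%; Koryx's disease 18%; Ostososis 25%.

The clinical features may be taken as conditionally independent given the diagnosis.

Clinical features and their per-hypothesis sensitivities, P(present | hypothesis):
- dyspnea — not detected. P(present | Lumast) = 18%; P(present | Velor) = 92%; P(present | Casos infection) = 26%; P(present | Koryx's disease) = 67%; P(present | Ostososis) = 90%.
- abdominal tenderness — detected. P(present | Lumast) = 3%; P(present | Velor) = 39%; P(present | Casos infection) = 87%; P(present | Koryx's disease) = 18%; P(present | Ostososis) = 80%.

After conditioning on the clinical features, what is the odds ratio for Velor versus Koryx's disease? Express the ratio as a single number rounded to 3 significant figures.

0.671

Unnormalized posterior weight (prior times the clinical feature likelihoods) for each of the two hypotheses (using 1 − P(present | H) for each absent clinical feature):
  Velor: 0.23 × (1 − 0.92) × 0.39 = 0.007176
  Koryx's disease: 0.18 × (1 − 0.67) × 0.18 = 0.010692
Posterior odds = 0.007176 / 0.010692 ≈ 0.671.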